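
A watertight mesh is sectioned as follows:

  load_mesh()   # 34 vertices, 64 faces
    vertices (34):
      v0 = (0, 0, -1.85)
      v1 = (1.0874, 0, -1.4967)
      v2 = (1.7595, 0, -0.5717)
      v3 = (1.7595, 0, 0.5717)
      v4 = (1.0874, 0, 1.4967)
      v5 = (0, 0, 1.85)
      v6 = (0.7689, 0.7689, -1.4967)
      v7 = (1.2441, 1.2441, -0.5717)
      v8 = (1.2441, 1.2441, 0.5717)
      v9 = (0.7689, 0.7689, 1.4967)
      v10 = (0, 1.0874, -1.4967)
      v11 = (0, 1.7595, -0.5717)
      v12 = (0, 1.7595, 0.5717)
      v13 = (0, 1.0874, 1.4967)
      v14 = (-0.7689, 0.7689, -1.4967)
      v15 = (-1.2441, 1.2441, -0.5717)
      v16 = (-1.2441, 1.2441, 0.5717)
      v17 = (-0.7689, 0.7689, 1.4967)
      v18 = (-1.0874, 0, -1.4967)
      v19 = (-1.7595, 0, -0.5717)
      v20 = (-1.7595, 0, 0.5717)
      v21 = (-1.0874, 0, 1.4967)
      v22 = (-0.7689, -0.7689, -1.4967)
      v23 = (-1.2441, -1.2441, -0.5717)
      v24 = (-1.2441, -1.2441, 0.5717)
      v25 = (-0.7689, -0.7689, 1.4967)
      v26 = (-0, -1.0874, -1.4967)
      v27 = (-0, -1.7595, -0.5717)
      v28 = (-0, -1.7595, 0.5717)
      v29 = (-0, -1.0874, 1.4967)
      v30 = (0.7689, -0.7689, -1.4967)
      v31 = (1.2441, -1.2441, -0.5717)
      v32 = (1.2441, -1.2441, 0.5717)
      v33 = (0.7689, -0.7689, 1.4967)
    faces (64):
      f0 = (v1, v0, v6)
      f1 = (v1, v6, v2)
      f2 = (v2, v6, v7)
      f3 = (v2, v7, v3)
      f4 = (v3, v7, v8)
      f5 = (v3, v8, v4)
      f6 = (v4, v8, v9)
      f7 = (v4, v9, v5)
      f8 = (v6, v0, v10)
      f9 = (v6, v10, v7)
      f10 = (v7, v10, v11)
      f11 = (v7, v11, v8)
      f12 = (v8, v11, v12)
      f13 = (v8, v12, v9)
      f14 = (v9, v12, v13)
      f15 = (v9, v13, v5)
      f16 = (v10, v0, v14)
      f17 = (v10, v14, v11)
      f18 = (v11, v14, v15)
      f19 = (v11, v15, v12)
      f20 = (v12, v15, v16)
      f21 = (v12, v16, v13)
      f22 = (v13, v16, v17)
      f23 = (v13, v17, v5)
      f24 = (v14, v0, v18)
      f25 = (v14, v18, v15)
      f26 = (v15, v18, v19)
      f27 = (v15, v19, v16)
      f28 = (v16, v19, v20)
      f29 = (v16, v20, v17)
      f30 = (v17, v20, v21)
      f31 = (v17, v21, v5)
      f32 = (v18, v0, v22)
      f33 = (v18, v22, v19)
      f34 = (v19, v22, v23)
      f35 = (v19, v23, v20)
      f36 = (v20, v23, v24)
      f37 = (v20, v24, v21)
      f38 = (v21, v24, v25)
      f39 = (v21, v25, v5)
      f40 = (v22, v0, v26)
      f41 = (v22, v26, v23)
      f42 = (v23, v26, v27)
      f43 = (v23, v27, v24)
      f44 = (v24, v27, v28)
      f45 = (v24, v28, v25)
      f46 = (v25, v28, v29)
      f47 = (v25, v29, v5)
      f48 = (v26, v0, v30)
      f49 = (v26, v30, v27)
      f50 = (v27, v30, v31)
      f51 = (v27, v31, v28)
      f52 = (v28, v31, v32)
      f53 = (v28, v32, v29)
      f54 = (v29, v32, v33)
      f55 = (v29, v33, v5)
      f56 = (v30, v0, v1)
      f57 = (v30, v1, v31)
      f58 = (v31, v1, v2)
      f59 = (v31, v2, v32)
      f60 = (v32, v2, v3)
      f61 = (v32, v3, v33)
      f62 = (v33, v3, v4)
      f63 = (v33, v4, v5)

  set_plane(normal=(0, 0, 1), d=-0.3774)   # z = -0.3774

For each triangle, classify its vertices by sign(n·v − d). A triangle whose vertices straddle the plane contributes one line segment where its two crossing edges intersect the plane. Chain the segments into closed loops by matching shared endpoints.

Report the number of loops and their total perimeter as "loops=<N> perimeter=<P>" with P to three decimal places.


loops=1 perimeter=10.773

Straddling triangles (16 of 64):
  (v2,v7,v3) [--+] → (1.33168, 1.03269, -0.3774)–(1.7595, 0, -0.3774)  len=1.1178
  (v3,v7,v8) [+-+] → (1.33168, 1.03269, -0.3774)–(1.2441, 1.2441, -0.3774)  len=0.2288
  (v7,v11,v8) [--+] → (0.211412, 1.67192, -0.3774)–(1.2441, 1.2441, -0.3774)  len=1.1178
  (v8,v11,v12) [+-+] → (0.211412, 1.67192, -0.3774)–(0, 1.7595, -0.3774)  len=0.2288
  (v11,v15,v12) [--+] → (-1.03269, 1.33168, -0.3774)–(0, 1.7595, -0.3774)  len=1.1178
  (v12,v15,v16) [+-+] → (-1.03269, 1.33168, -0.3774)–(-1.2441, 1.2441, -0.3774)  len=0.2288
  (v15,v19,v16) [--+] → (-1.67192, 0.211412, -0.3774)–(-1.2441, 1.2441, -0.3774)  len=1.1178
  (v16,v19,v20) [+-+] → (-1.67192, 0.211412, -0.3774)–(-1.7595, 0, -0.3774)  len=0.2288
  (v19,v23,v20) [--+] → (-1.33168, -1.03269, -0.3774)–(-1.7595, 0, -0.3774)  len=1.1178
  (v20,v23,v24) [+-+] → (-1.33168, -1.03269, -0.3774)–(-1.2441, -1.2441, -0.3774)  len=0.2288
  (v23,v27,v24) [--+] → (-0.211412, -1.67192, -0.3774)–(-1.2441, -1.2441, -0.3774)  len=1.1178
  (v24,v27,v28) [+-+] → (-0.211412, -1.67192, -0.3774)–(0, -1.7595, -0.3774)  len=0.2288
  (v27,v31,v28) [--+] → (1.03269, -1.33168, -0.3774)–(0, -1.7595, -0.3774)  len=1.1178
  (v28,v31,v32) [+-+] → (1.03269, -1.33168, -0.3774)–(1.2441, -1.2441, -0.3774)  len=0.2288
  (v31,v2,v32) [--+] → (1.67192, -0.211412, -0.3774)–(1.2441, -1.2441, -0.3774)  len=1.1178
  (v32,v2,v3) [+-+] → (1.67192, -0.211412, -0.3774)–(1.7595, 0, -0.3774)  len=0.2288

Chained into 1 loop(s):
  loop 1: 16 segments, perimeter = 10.7731
Total perimeter = 10.773


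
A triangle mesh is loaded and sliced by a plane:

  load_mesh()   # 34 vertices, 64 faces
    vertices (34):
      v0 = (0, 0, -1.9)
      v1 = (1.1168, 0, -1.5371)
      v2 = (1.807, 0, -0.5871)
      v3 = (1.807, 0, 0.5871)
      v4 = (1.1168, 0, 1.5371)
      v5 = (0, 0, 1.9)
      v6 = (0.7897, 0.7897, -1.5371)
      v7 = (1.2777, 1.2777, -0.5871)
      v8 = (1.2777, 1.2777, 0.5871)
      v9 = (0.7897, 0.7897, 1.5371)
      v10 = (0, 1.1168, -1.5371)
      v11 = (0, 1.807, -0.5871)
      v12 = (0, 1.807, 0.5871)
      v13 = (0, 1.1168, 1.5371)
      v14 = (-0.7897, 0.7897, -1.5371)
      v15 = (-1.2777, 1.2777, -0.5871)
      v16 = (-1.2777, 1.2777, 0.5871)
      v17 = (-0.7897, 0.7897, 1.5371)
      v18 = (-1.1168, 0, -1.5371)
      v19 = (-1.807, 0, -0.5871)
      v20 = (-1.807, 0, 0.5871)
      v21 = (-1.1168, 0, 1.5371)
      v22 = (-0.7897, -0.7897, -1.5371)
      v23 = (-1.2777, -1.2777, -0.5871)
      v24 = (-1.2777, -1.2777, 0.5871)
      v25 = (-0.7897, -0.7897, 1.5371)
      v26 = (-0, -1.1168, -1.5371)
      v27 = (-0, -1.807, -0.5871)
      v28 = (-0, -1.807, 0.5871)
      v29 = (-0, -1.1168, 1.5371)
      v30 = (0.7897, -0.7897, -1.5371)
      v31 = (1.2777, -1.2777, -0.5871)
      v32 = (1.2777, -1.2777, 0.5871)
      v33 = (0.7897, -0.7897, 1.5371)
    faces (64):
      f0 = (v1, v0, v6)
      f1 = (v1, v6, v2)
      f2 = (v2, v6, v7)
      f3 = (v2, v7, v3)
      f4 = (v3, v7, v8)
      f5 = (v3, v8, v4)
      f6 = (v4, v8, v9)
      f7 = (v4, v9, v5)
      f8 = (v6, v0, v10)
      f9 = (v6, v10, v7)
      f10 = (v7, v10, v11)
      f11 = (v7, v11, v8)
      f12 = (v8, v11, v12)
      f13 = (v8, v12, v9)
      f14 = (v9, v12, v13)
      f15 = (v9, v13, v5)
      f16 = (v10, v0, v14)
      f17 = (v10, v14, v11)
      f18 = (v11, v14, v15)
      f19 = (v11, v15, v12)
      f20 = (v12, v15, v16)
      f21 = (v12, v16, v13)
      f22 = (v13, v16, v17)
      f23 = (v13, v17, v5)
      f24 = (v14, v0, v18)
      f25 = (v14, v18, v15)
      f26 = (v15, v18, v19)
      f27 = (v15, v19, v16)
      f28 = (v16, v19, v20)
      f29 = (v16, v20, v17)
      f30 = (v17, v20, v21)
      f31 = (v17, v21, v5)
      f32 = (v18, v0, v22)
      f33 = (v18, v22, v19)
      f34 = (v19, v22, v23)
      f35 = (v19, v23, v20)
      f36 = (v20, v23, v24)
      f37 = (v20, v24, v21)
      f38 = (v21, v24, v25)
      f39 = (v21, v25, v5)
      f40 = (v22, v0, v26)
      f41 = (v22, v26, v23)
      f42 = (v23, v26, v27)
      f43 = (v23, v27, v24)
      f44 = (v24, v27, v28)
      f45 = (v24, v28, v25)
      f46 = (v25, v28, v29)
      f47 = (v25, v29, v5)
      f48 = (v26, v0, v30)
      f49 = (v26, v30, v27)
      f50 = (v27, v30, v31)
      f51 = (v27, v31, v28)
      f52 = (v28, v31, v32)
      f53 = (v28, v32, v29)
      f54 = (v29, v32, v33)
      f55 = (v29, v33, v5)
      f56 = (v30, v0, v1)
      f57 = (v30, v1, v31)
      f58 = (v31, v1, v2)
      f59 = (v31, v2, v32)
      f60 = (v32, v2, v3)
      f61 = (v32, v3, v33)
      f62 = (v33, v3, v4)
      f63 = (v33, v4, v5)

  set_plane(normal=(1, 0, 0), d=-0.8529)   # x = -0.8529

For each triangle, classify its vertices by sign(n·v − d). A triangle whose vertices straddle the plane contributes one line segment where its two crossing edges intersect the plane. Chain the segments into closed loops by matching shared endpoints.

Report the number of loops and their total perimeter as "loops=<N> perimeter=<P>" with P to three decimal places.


Straddling triangles (20 of 64):
  (v11,v14,v15) [++-] → (-0.8529, 0.8529, -1.41407)–(-0.8529, 1.45368, -0.5871)  len=1.0222
  (v11,v15,v12) [+-+] → (-0.8529, 1.45368, -0.5871)–(-0.8529, 1.45368, -0.196711)  len=0.3904
  (v12,v15,v16) [+--] → (-0.8529, 1.45368, -0.196711)–(-0.8529, 1.45368, 0.5871)  len=0.7838
  (v12,v16,v13) [+-+] → (-0.8529, 1.45368, 0.5871)–(-0.8529, 1.22421, 0.902949)  len=0.3904
  (v13,v16,v17) [+-+] → (-0.8529, 1.22421, 0.902949)–(-0.8529, 0.8529, 1.41407)  len=0.6318
  (v14,v0,v18) [++-] → (-0.8529, 0, -1.62285)–(-0.8529, 0.63712, -1.5371)  len=0.6429
  (v14,v18,v15) [+--] → (-0.8529, 0.63712, -1.5371)–(-0.8529, 0.8529, -1.41407)  len=0.2484
  (v16,v20,v17) [--+] → (-0.8529, 0.74064, 1.47808)–(-0.8529, 0.8529, 1.41407)  len=0.1292
  (v17,v20,v21) [+--] → (-0.8529, 0.74064, 1.47808)–(-0.8529, 0.63712, 1.5371)  len=0.1192
  (v17,v21,v5) [+-+] → (-0.8529, 0.63712, 1.5371)–(-0.8529, 0, 1.62285)  len=0.6429
  (v18,v0,v22) [-++] → (-0.8529, 0, -1.62285)–(-0.8529, -0.63712, -1.5371)  len=0.6429
  (v18,v22,v19) [-+-] → (-0.8529, -0.63712, -1.5371)–(-0.8529, -0.74064, -1.47808)  len=0.1192
  (v19,v22,v23) [-+-] → (-0.8529, -0.74064, -1.47808)–(-0.8529, -0.8529, -1.41407)  len=0.1292
  (v21,v24,v25) [--+] → (-0.8529, -0.8529, 1.41407)–(-0.8529, -0.63712, 1.5371)  len=0.2484
  (v21,v25,v5) [-++] → (-0.8529, -0.63712, 1.5371)–(-0.8529, 0, 1.62285)  len=0.6429
  (v22,v26,v23) [++-] → (-0.8529, -1.22421, -0.902949)–(-0.8529, -0.8529, -1.41407)  len=0.6318
  (v23,v26,v27) [-++] → (-0.8529, -1.22421, -0.902949)–(-0.8529, -1.45368, -0.5871)  len=0.3904
  (v23,v27,v24) [-+-] → (-0.8529, -1.45368, -0.5871)–(-0.8529, -1.45368, 0.196711)  len=0.7838
  (v24,v27,v28) [-++] → (-0.8529, -1.45368, 0.196711)–(-0.8529, -1.45368, 0.5871)  len=0.3904
  (v24,v28,v25) [-++] → (-0.8529, -1.45368, 0.5871)–(-0.8529, -0.8529, 1.41407)  len=1.0222

Chained into 1 loop(s):
  loop 1: 20 segments, perimeter = 10.0021
Total perimeter = 10.002

loops=1 perimeter=10.002


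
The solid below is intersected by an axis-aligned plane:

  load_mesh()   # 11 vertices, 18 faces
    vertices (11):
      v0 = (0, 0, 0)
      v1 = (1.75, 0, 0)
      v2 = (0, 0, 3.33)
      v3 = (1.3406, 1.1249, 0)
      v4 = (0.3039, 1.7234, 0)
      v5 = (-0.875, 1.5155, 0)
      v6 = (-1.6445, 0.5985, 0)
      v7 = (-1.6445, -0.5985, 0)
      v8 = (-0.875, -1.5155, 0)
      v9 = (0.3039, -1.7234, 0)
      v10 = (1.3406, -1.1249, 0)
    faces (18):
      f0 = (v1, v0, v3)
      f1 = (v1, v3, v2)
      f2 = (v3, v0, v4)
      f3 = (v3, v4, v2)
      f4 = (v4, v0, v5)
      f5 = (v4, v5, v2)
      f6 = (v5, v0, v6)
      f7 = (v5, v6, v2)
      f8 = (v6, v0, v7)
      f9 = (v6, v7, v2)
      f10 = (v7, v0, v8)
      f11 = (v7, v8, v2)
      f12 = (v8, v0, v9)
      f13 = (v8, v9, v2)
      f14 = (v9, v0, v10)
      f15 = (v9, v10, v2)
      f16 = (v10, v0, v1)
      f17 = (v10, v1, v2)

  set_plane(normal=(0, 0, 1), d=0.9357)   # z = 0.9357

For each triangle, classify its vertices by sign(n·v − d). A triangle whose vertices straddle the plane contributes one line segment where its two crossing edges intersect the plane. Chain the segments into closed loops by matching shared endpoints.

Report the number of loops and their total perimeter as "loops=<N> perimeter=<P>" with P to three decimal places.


Straddling triangles (9 of 18):
  (v1,v3,v2) [--+] → (0.963903, 0.808813, 0.9357)–(1.25827, 0, 0.9357)  len=0.8607
  (v3,v4,v2) [--+] → (0.218507, 1.23914, 0.9357)–(0.963903, 0.808813, 0.9357)  len=0.8607
  (v4,v5,v2) [--+] → (-0.629133, 1.08966, 0.9357)–(0.218507, 1.23914, 0.9357)  len=0.8607
  (v5,v6,v2) [--+] → (-1.18241, 0.430327, 0.9357)–(-0.629133, 1.08966, 0.9357)  len=0.8607
  (v6,v7,v2) [--+] → (-1.18241, -0.430327, 0.9357)–(-1.18241, 0.430327, 0.9357)  len=0.8607
  (v7,v8,v2) [--+] → (-0.629133, -1.08966, 0.9357)–(-1.18241, -0.430327, 0.9357)  len=0.8607
  (v8,v9,v2) [--+] → (0.218507, -1.23914, 0.9357)–(-0.629133, -1.08966, 0.9357)  len=0.8607
  (v9,v10,v2) [--+] → (0.963903, -0.808813, 0.9357)–(0.218507, -1.23914, 0.9357)  len=0.8607
  (v10,v1,v2) [--+] → (1.25827, 0, 0.9357)–(0.963903, -0.808813, 0.9357)  len=0.8607

Chained into 1 loop(s):
  loop 1: 9 segments, perimeter = 7.7463
Total perimeter = 7.746

loops=1 perimeter=7.746


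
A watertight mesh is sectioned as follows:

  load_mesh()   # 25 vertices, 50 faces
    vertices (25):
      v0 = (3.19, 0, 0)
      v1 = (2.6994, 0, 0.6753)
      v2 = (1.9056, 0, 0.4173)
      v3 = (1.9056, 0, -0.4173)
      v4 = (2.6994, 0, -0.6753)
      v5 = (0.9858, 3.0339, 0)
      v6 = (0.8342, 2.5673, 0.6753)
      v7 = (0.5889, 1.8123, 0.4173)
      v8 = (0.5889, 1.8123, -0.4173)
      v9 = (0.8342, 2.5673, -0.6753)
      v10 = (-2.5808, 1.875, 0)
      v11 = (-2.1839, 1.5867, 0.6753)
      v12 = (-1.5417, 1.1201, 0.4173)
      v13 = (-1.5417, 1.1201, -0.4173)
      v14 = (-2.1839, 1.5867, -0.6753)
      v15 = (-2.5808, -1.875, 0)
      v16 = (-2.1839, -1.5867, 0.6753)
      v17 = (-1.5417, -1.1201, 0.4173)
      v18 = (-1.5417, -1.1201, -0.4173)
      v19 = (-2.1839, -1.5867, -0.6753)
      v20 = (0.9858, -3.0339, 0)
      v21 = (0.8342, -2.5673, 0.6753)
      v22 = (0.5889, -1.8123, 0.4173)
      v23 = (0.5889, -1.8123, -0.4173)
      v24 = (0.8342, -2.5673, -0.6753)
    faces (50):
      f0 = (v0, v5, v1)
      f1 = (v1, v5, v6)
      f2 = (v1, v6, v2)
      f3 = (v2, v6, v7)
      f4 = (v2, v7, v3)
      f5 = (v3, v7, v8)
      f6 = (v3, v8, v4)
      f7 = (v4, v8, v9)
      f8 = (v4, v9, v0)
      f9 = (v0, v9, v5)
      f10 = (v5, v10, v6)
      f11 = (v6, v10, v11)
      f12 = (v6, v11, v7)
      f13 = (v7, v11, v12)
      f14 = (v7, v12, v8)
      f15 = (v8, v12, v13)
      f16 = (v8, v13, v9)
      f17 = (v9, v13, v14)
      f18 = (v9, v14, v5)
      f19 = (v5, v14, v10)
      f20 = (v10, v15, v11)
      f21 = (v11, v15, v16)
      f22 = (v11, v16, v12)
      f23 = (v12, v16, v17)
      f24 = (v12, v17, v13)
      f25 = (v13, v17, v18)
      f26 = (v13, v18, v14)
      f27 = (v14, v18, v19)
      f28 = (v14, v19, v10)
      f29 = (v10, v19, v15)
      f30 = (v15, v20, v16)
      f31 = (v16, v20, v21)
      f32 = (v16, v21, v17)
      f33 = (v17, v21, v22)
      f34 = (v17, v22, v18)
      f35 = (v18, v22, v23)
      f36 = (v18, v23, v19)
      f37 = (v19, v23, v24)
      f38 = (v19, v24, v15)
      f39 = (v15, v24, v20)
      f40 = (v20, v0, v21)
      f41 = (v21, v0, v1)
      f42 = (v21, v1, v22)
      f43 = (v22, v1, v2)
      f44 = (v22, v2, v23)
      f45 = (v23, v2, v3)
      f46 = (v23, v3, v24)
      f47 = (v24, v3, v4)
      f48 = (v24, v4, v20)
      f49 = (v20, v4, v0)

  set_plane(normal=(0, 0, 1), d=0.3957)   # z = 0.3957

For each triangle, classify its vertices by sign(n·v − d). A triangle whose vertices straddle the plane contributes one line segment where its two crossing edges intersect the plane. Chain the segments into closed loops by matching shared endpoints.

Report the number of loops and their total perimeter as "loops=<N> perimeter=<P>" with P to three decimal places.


Straddling triangles (20 of 50):
  (v0,v5,v1) [--+] → (1.9899, 1.25615, 0.3957)–(2.90253, 0, 0.3957)  len=1.5527
  (v1,v5,v6) [+-+] → (1.9899, 1.25615, 0.3957)–(0.896968, 2.76049, 0.3957)  len=1.8594
  (v2,v7,v3) [++-] → (0.622977, 1.7654, 0.3957)–(1.9056, 0, 0.3957)  len=2.1821
  (v3,v7,v8) [-+-] → (0.622977, 1.7654, 0.3957)–(0.5889, 1.8123, 0.3957)  len=0.0580
  (v5,v10,v6) [--+] → (-0.57974, 2.28066, 0.3957)–(0.896968, 2.76049, 0.3957)  len=1.5527
  (v6,v10,v11) [+-+] → (-0.57974, 2.28066, 0.3957)–(-2.34823, 1.70607, 0.3957)  len=1.8595
  (v7,v12,v8) [++-] → (-1.48656, 1.13801, 0.3957)–(0.5889, 1.8123, 0.3957)  len=2.1822
  (v8,v12,v13) [-+-] → (-1.48656, 1.13801, 0.3957)–(-1.5417, 1.1201, 0.3957)  len=0.0580
  (v10,v15,v11) [--+] → (-2.34823, 0.153424, 0.3957)–(-2.34823, 1.70607, 0.3957)  len=1.5526
  (v11,v15,v16) [+-+] → (-2.34823, 0.153424, 0.3957)–(-2.34823, -1.70607, 0.3957)  len=1.8595
  (v12,v17,v13) [++-] → (-1.5417, -1.06212, 0.3957)–(-1.5417, 1.1201, 0.3957)  len=2.1822
  (v13,v17,v18) [-+-] → (-1.5417, -1.06212, 0.3957)–(-1.5417, -1.1201, 0.3957)  len=0.0580
  (v15,v20,v16) [--+] → (-0.871523, -2.1859, 0.3957)–(-2.34823, -1.70607, 0.3957)  len=1.5527
  (v16,v20,v21) [+-+] → (-0.871523, -2.1859, 0.3957)–(0.896968, -2.76049, 0.3957)  len=1.8595
  (v17,v22,v18) [++-] → (0.533759, -1.79439, 0.3957)–(-1.5417, -1.1201, 0.3957)  len=2.1822
  (v18,v22,v23) [-+-] → (0.533759, -1.79439, 0.3957)–(0.5889, -1.8123, 0.3957)  len=0.0580
  (v20,v0,v21) [--+] → (1.80959, -1.50434, 0.3957)–(0.896968, -2.76049, 0.3957)  len=1.5527
  (v21,v0,v1) [+-+] → (1.80959, -1.50434, 0.3957)–(2.90253, 0, 0.3957)  len=1.8594
  (v22,v2,v23) [++-] → (1.87152, -0.0469035, 0.3957)–(0.5889, -1.8123, 0.3957)  len=2.1821
  (v23,v2,v3) [-+-] → (1.87152, -0.0469035, 0.3957)–(1.9056, 0, 0.3957)  len=0.0580

Chained into 2 loop(s):
  loop 1: 10 segments, perimeter = 17.0608
  loop 2: 10 segments, perimeter = 11.2009
Total perimeter = 28.262

loops=2 perimeter=28.262


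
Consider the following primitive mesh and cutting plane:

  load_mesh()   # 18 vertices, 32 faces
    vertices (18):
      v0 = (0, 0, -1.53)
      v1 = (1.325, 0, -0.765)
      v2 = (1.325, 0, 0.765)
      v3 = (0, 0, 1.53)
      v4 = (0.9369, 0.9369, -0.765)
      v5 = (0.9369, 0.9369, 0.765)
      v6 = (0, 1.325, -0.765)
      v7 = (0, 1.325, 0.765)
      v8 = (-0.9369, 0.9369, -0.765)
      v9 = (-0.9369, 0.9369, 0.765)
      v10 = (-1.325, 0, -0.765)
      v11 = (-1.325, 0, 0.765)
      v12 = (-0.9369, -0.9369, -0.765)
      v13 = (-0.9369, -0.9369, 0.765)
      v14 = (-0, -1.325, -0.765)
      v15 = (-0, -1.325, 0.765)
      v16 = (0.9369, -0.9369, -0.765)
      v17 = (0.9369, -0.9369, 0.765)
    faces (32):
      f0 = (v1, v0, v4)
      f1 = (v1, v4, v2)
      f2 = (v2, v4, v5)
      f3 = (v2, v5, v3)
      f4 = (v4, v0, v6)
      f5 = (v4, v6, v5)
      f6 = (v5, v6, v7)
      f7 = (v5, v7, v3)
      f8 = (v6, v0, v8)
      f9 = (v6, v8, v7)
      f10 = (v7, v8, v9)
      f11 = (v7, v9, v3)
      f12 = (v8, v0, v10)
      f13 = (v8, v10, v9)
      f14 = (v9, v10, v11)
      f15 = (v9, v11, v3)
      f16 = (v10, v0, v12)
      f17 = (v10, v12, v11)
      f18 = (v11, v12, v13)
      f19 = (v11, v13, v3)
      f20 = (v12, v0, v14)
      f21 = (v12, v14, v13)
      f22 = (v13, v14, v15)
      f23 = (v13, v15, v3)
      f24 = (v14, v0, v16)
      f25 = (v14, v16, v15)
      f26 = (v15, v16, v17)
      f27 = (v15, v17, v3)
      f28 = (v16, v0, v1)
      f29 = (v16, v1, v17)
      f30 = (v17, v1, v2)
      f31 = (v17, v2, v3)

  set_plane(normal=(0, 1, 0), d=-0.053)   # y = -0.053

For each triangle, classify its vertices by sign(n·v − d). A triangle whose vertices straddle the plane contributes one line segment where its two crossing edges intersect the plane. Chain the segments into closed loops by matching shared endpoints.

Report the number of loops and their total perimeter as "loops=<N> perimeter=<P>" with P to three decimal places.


loops=1 perimeter=9.052

Straddling triangles (12 of 32):
  (v10,v0,v12) [++-] → (-0.053, -0.053, -1.48672)–(-1.30305, -0.053, -0.765)  len=1.4434
  (v10,v12,v11) [+-+] → (-1.30305, -0.053, -0.765)–(-1.30305, -0.053, 0.678449)  len=1.4434
  (v11,v12,v13) [+--] → (-1.30305, -0.053, 0.678449)–(-1.30305, -0.053, 0.765)  len=0.0866
  (v11,v13,v3) [+-+] → (-1.30305, -0.053, 0.765)–(-0.053, -0.053, 1.48672)  len=1.4434
  (v12,v0,v14) [-+-] → (-0.053, -0.053, -1.48672)–(0, -0.053, -1.4994)  len=0.0545
  (v13,v15,v3) [--+] → (0, -0.053, 1.4994)–(-0.053, -0.053, 1.48672)  len=0.0545
  (v14,v0,v16) [-+-] → (0, -0.053, -1.4994)–(0.053, -0.053, -1.48672)  len=0.0545
  (v15,v17,v3) [--+] → (0.053, -0.053, 1.48672)–(0, -0.053, 1.4994)  len=0.0545
  (v16,v0,v1) [-++] → (0.053, -0.053, -1.48672)–(1.30305, -0.053, -0.765)  len=1.4434
  (v16,v1,v17) [-+-] → (1.30305, -0.053, -0.765)–(1.30305, -0.053, -0.678449)  len=0.0866
  (v17,v1,v2) [-++] → (1.30305, -0.053, -0.678449)–(1.30305, -0.053, 0.765)  len=1.4434
  (v17,v2,v3) [-++] → (1.30305, -0.053, 0.765)–(0.053, -0.053, 1.48672)  len=1.4434

Chained into 1 loop(s):
  loop 1: 12 segments, perimeter = 9.0517
Total perimeter = 9.052


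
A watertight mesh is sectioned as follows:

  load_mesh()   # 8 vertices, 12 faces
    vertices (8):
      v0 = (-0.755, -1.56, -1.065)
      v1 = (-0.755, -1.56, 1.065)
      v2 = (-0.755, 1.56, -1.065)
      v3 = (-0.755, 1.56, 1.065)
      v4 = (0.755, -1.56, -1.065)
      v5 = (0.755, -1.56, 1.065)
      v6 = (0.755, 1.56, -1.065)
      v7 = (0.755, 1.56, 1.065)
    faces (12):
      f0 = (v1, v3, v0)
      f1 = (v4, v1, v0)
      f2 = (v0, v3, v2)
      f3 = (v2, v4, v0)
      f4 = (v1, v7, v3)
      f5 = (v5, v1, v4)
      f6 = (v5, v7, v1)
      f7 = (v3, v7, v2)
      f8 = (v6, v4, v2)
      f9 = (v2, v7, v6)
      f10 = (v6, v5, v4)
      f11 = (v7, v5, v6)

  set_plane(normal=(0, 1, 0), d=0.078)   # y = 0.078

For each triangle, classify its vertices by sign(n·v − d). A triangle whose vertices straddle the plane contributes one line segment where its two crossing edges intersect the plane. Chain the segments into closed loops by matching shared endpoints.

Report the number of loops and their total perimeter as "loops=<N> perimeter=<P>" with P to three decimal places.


Straddling triangles (8 of 12):
  (v1,v3,v0) [-+-] → (-0.755, 0.078, 1.065)–(-0.755, 0.078, 0.05325)  len=1.0117
  (v0,v3,v2) [-++] → (-0.755, 0.078, 0.05325)–(-0.755, 0.078, -1.065)  len=1.1182
  (v2,v4,v0) [+--] → (-0.03775, 0.078, -1.065)–(-0.755, 0.078, -1.065)  len=0.7172
  (v1,v7,v3) [-++] → (0.03775, 0.078, 1.065)–(-0.755, 0.078, 1.065)  len=0.7928
  (v5,v7,v1) [-+-] → (0.755, 0.078, 1.065)–(0.03775, 0.078, 1.065)  len=0.7172
  (v6,v4,v2) [+-+] → (0.755, 0.078, -1.065)–(-0.03775, 0.078, -1.065)  len=0.7928
  (v6,v5,v4) [+--] → (0.755, 0.078, -0.05325)–(0.755, 0.078, -1.065)  len=1.0117
  (v7,v5,v6) [+-+] → (0.755, 0.078, 1.065)–(0.755, 0.078, -0.05325)  len=1.1182

Chained into 1 loop(s):
  loop 1: 8 segments, perimeter = 7.2800
Total perimeter = 7.280

loops=1 perimeter=7.280


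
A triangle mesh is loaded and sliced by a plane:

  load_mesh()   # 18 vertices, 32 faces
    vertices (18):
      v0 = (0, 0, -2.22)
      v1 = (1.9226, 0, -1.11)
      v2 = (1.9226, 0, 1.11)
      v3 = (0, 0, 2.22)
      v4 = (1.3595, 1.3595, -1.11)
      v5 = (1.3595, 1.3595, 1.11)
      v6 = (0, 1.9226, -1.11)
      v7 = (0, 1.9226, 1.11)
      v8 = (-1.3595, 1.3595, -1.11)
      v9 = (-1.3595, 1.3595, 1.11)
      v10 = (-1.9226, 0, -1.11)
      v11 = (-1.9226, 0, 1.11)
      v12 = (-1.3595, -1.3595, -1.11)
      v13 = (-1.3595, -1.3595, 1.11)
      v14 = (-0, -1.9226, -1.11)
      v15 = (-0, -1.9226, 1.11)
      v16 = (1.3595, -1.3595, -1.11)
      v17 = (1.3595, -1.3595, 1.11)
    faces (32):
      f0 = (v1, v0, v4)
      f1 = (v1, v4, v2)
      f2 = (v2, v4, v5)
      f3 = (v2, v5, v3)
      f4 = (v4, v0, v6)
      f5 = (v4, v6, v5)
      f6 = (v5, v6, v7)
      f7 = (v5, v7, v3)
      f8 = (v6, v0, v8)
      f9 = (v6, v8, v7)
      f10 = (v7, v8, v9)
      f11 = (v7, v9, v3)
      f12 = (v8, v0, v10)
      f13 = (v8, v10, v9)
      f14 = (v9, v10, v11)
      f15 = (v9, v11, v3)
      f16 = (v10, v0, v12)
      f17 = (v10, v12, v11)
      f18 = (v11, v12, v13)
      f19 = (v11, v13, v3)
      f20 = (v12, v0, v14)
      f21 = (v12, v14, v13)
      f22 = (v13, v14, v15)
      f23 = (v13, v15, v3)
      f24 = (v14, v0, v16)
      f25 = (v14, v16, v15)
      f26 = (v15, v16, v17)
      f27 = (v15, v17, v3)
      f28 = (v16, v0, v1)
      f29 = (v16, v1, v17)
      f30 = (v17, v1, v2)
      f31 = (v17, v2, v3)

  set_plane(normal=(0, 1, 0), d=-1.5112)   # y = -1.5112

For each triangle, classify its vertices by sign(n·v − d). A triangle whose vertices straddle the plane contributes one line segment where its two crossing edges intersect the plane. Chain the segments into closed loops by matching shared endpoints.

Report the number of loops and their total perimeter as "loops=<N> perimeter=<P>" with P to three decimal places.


loops=1 perimeter=8.525

Straddling triangles (8 of 32):
  (v12,v0,v14) [++-] → (0, -1.5112, -1.34752)–(-0.993249, -1.5112, -1.11)  len=1.0213
  (v12,v14,v13) [+-+] → (-0.993249, -1.5112, -1.11)–(-0.993249, -1.5112, 0.511929)  len=1.6219
  (v13,v14,v15) [+--] → (-0.993249, -1.5112, 0.511929)–(-0.993249, -1.5112, 1.11)  len=0.5981
  (v13,v15,v3) [+-+] → (-0.993249, -1.5112, 1.11)–(0, -1.5112, 1.34752)  len=1.0213
  (v14,v0,v16) [-++] → (0, -1.5112, -1.34752)–(0.993249, -1.5112, -1.11)  len=1.0213
  (v14,v16,v15) [-+-] → (0.993249, -1.5112, -1.11)–(0.993249, -1.5112, -0.511929)  len=0.5981
  (v15,v16,v17) [-++] → (0.993249, -1.5112, -0.511929)–(0.993249, -1.5112, 1.11)  len=1.6219
  (v15,v17,v3) [-++] → (0.993249, -1.5112, 1.11)–(0, -1.5112, 1.34752)  len=1.0213

Chained into 1 loop(s):
  loop 1: 8 segments, perimeter = 8.5250
Total perimeter = 8.525


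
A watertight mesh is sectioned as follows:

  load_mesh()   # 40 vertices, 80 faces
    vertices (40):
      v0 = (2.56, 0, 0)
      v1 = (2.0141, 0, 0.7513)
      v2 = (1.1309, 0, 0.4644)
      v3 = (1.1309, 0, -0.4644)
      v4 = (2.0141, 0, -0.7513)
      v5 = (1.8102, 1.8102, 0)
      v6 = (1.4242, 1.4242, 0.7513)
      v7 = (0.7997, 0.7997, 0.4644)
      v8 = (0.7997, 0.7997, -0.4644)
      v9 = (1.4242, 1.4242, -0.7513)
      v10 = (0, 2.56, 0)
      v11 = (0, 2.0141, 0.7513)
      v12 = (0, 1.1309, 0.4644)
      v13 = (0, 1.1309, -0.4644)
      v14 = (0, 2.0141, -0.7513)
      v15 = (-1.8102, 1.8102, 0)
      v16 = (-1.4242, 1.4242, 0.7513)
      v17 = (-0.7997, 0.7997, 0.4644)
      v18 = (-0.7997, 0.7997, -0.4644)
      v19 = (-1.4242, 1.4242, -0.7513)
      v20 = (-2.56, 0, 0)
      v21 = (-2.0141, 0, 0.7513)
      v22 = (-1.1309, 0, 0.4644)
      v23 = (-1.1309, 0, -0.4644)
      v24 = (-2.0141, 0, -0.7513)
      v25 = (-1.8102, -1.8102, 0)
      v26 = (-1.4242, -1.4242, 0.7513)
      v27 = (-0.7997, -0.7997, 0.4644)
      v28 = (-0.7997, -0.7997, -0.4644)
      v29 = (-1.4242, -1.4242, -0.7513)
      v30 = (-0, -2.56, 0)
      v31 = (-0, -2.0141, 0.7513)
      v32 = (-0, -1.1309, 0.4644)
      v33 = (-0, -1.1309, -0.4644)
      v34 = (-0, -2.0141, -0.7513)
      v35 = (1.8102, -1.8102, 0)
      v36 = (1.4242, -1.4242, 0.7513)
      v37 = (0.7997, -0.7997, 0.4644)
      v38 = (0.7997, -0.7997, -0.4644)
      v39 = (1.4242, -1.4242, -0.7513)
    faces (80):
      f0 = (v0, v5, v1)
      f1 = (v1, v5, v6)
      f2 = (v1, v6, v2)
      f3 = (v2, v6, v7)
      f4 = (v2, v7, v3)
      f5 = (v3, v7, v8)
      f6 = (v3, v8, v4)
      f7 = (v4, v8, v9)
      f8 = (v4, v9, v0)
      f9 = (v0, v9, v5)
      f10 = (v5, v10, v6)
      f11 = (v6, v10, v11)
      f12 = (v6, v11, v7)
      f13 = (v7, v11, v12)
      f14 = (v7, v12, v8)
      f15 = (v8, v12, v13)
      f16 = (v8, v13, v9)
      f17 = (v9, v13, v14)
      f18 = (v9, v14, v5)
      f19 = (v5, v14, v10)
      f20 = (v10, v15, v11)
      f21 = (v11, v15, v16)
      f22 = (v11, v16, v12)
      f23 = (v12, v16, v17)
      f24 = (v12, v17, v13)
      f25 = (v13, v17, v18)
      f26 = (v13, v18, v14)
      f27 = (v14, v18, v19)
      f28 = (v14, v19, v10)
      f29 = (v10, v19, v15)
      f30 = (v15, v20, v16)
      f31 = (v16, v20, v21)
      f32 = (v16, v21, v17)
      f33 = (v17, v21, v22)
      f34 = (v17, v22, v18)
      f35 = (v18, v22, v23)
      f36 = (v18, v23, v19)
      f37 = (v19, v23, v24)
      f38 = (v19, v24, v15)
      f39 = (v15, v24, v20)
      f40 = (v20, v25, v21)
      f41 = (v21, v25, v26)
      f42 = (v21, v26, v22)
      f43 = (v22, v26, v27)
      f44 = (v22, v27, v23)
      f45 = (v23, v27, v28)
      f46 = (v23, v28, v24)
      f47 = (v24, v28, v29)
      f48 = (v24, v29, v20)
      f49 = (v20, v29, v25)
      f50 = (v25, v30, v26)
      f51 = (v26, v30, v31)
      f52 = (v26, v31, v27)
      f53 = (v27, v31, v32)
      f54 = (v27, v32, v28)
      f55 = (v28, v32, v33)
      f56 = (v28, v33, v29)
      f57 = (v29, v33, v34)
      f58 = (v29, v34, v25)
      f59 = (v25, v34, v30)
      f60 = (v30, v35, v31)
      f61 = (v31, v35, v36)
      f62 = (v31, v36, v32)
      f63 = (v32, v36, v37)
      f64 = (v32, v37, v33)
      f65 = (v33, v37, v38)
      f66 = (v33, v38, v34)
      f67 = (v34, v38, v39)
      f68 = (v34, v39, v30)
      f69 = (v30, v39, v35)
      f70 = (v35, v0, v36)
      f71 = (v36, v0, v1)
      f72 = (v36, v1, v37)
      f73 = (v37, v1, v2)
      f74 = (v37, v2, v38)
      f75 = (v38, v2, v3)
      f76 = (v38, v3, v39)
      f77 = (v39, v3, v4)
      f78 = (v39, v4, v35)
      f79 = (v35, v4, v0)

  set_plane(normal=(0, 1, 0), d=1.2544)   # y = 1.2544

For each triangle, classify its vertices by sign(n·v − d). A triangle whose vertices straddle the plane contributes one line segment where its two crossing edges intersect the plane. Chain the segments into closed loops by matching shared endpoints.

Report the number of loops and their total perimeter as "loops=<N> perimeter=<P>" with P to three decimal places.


loops=1 perimeter=9.787

Straddling triangles (22 of 80):
  (v0,v5,v1) [-+-] → (2.04042, 1.2544, 0)–(1.87281, 1.2544, 0.230678)  len=0.2851
  (v1,v5,v6) [-++] → (1.87281, 1.2544, 0.230678)–(1.49453, 1.2544, 0.7513)  len=0.6435
  (v1,v6,v2) [-+-] → (1.49453, 1.2544, 0.7513)–(1.38923, 1.2544, 0.717094)  len=0.1107
  (v2,v6,v7) [-+-] → (1.38923, 1.2544, 0.717094)–(1.2544, 1.2544, 0.673293)  len=0.1418
  (v4,v8,v9) [--+] → (1.2544, 1.2544, -0.673293)–(1.49453, 1.2544, -0.7513)  len=0.2525
  (v4,v9,v0) [-+-] → (1.49453, 1.2544, -0.7513)–(1.55962, 1.2544, -0.661726)  len=0.1107
  (v0,v9,v5) [-++] → (1.55962, 1.2544, -0.661726)–(2.04042, 1.2544, 0)  len=0.8180
  (v6,v11,v7) [++-] → (0.500273, 1.2544, 0.571822)–(1.2544, 1.2544, 0.673293)  len=0.7609
  (v7,v11,v12) [-+-] → (0.500273, 1.2544, 0.571822)–(0, 1.2544, 0.504518)  len=0.5048
  (v8,v13,v9) [--+] → (0.599689, 1.2544, -0.585205)–(1.2544, 1.2544, -0.673293)  len=0.6606
  (v9,v13,v14) [+-+] → (0.599689, 1.2544, -0.585205)–(0, 1.2544, -0.504518)  len=0.6051
  (v11,v16,v12) [++-] → (-0.599689, 1.2544, 0.585205)–(0, 1.2544, 0.504518)  len=0.6051
  (v12,v16,v17) [-+-] → (-0.599689, 1.2544, 0.585205)–(-1.2544, 1.2544, 0.673293)  len=0.6606
  (v13,v18,v14) [--+] → (-0.500273, 1.2544, -0.571822)–(0, 1.2544, -0.504518)  len=0.5048
  (v14,v18,v19) [+-+] → (-0.500273, 1.2544, -0.571822)–(-1.2544, 1.2544, -0.673293)  len=0.7609
  (v15,v20,v16) [+-+] → (-2.04042, 1.2544, 0)–(-1.55962, 1.2544, 0.661726)  len=0.8180
  (v16,v20,v21) [+--] → (-1.55962, 1.2544, 0.661726)–(-1.49453, 1.2544, 0.7513)  len=0.1107
  (v16,v21,v17) [+--] → (-1.49453, 1.2544, 0.7513)–(-1.2544, 1.2544, 0.673293)  len=0.2525
  (v18,v23,v19) [--+] → (-1.38923, 1.2544, -0.717094)–(-1.2544, 1.2544, -0.673293)  len=0.1418
  (v19,v23,v24) [+--] → (-1.38923, 1.2544, -0.717094)–(-1.49453, 1.2544, -0.7513)  len=0.1107
  (v19,v24,v15) [+-+] → (-1.49453, 1.2544, -0.7513)–(-1.87281, 1.2544, -0.230678)  len=0.6435
  (v15,v24,v20) [+--] → (-1.87281, 1.2544, -0.230678)–(-2.04042, 1.2544, 0)  len=0.2851

Chained into 1 loop(s):
  loop 1: 22 segments, perimeter = 9.7875
Total perimeter = 9.787


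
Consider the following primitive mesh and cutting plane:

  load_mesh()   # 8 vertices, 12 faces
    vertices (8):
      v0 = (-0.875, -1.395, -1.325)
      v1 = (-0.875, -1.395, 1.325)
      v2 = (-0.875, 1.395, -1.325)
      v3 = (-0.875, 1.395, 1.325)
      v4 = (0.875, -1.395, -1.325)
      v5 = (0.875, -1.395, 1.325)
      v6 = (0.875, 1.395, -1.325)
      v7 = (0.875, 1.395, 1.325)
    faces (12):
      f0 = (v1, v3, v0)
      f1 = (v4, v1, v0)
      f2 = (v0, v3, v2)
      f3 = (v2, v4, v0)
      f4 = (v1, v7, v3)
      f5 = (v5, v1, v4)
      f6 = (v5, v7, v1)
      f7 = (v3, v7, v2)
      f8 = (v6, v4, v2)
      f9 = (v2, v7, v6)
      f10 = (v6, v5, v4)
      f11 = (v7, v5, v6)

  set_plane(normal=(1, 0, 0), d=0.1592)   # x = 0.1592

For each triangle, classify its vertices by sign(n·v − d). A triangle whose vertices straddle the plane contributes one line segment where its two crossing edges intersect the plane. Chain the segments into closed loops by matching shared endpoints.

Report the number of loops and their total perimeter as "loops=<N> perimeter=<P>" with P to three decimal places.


Straddling triangles (8 of 12):
  (v4,v1,v0) [+--] → (0.1592, -1.395, -0.241074)–(0.1592, -1.395, -1.325)  len=1.0839
  (v2,v4,v0) [-+-] → (0.1592, -0.25381, -1.325)–(0.1592, -1.395, -1.325)  len=1.1412
  (v1,v7,v3) [-+-] → (0.1592, 0.25381, 1.325)–(0.1592, 1.395, 1.325)  len=1.1412
  (v5,v1,v4) [+-+] → (0.1592, -1.395, 1.325)–(0.1592, -1.395, -0.241074)  len=1.5661
  (v5,v7,v1) [++-] → (0.1592, 0.25381, 1.325)–(0.1592, -1.395, 1.325)  len=1.6488
  (v3,v7,v2) [-+-] → (0.1592, 1.395, 1.325)–(0.1592, 1.395, 0.241074)  len=1.0839
  (v6,v4,v2) [++-] → (0.1592, -0.25381, -1.325)–(0.1592, 1.395, -1.325)  len=1.6488
  (v2,v7,v6) [-++] → (0.1592, 1.395, 0.241074)–(0.1592, 1.395, -1.325)  len=1.5661

Chained into 1 loop(s):
  loop 1: 8 segments, perimeter = 10.8800
Total perimeter = 10.880

loops=1 perimeter=10.880


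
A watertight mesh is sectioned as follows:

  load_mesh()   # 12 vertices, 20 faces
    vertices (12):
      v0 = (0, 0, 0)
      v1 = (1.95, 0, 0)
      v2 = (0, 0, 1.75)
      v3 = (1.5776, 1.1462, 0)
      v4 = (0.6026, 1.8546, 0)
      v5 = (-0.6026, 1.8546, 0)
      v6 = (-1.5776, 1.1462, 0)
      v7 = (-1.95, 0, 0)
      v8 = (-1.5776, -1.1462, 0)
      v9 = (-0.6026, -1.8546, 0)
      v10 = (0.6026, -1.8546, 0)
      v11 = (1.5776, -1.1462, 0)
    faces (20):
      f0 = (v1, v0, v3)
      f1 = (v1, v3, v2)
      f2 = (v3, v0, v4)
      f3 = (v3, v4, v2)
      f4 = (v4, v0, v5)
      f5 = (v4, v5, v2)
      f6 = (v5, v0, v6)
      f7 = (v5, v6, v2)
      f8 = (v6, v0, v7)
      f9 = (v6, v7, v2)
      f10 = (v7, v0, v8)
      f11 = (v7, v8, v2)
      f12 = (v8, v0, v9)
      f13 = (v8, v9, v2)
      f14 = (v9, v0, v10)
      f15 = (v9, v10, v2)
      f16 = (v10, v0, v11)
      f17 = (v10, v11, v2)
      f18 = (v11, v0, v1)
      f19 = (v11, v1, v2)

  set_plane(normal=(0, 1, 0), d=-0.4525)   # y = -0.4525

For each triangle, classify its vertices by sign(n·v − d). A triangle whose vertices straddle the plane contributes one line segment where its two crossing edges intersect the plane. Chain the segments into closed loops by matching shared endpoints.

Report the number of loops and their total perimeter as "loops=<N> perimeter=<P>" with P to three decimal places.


loops=1 perimeter=8.160

Straddling triangles (10 of 20):
  (v7,v0,v8) [++-] → (-0.622809, -0.4525, 0)–(-1.80298, -0.4525, 0)  len=1.1802
  (v7,v8,v2) [+-+] → (-1.80298, -0.4525, 0)–(-0.622809, -0.4525, 1.05913)  len=1.5857
  (v8,v0,v9) [-+-] → (-0.622809, -0.4525, 0)–(-0.147027, -0.4525, 0)  len=0.4758
  (v8,v9,v2) [--+] → (-0.147027, -0.4525, 1.32302)–(-0.622809, -0.4525, 1.05913)  len=0.5441
  (v9,v0,v10) [-+-] → (-0.147027, -0.4525, 0)–(0.147027, -0.4525, 0)  len=0.2941
  (v9,v10,v2) [--+] → (0.147027, -0.4525, 1.32302)–(-0.147027, -0.4525, 1.32302)  len=0.2941
  (v10,v0,v11) [-+-] → (0.147027, -0.4525, 0)–(0.622809, -0.4525, 0)  len=0.4758
  (v10,v11,v2) [--+] → (0.622809, -0.4525, 1.05913)–(0.147027, -0.4525, 1.32302)  len=0.5441
  (v11,v0,v1) [-++] → (0.622809, -0.4525, 0)–(1.80298, -0.4525, 0)  len=1.1802
  (v11,v1,v2) [-++] → (1.80298, -0.4525, 0)–(0.622809, -0.4525, 1.05913)  len=1.5857

Chained into 1 loop(s):
  loop 1: 10 segments, perimeter = 8.1596
Total perimeter = 8.160


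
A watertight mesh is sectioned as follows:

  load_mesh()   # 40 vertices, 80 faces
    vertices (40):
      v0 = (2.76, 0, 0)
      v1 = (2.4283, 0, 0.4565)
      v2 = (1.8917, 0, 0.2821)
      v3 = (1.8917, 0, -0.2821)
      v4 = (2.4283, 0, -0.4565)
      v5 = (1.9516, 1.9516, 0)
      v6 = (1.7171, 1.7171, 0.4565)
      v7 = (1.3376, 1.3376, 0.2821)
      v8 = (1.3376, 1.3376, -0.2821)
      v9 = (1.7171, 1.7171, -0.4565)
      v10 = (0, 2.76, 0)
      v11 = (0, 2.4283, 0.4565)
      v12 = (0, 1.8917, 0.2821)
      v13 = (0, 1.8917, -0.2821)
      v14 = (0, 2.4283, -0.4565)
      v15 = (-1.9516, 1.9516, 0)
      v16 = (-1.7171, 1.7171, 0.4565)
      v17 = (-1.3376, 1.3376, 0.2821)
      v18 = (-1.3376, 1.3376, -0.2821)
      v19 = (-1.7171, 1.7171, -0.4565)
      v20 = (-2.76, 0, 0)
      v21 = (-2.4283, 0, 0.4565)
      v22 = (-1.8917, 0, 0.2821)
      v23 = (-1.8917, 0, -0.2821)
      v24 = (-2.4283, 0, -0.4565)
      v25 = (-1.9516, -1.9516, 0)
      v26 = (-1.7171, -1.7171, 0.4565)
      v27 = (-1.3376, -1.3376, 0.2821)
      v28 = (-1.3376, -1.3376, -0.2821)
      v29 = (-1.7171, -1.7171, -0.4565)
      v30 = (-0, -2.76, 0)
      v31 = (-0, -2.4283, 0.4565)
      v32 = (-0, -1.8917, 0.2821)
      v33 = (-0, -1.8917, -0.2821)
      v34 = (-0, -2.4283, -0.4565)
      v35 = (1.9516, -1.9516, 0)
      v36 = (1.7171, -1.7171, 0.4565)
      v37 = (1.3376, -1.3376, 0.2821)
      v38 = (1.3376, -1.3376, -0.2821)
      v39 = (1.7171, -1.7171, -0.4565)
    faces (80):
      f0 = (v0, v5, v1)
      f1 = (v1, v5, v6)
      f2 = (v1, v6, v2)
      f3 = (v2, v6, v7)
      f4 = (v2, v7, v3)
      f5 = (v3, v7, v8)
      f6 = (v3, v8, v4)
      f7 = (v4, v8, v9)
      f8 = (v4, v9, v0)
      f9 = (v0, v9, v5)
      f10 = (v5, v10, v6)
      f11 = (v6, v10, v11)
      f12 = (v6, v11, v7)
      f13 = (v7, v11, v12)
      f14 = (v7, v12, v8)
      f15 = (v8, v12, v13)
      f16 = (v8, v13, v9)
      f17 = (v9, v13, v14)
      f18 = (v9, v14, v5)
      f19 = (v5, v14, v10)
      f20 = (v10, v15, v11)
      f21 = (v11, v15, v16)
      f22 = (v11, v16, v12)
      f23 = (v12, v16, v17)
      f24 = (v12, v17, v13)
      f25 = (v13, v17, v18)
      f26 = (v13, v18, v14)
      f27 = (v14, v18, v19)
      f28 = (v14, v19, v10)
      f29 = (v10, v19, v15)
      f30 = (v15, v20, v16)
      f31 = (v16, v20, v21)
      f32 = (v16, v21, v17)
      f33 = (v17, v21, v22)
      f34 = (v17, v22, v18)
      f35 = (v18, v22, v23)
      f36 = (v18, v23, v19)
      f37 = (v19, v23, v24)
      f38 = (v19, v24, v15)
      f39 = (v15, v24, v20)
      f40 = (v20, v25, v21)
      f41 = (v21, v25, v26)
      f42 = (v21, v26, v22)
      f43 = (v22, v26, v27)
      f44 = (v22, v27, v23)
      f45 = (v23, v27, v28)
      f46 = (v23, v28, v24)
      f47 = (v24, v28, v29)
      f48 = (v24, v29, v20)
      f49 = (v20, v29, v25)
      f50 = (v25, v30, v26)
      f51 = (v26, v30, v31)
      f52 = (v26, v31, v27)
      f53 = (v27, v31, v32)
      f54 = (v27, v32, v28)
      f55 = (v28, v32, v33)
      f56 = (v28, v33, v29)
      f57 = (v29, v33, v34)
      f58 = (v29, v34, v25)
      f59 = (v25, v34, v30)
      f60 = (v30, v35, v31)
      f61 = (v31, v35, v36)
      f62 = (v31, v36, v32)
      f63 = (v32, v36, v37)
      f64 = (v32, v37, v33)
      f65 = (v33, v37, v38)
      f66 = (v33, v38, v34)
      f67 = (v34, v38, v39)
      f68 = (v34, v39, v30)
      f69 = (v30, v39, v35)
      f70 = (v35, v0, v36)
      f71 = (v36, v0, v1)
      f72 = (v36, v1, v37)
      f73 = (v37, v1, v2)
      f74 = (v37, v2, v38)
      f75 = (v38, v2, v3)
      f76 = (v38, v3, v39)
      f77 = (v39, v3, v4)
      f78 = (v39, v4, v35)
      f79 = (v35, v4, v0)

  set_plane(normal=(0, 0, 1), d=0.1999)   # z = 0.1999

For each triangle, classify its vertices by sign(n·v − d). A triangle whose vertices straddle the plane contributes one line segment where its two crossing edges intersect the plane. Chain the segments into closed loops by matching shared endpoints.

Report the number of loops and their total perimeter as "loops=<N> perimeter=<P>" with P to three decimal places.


Straddling triangles (32 of 80):
  (v0,v5,v1) [--+] → (2.16035, 1.097, 0.1999)–(2.61475, 0, 0.1999)  len=1.1874
  (v1,v5,v6) [+-+] → (2.16035, 1.097, 0.1999)–(1.84891, 1.84891, 0.1999)  len=0.8139
  (v2,v7,v3) [++-] → (1.41833, 1.14272, 0.1999)–(1.8917, 0, 0.1999)  len=1.2369
  (v3,v7,v8) [-+-] → (1.41833, 1.14272, 0.1999)–(1.3376, 1.3376, 0.1999)  len=0.2109
  (v5,v10,v6) [--+] → (0.751913, 2.30332, 0.1999)–(1.84891, 1.84891, 0.1999)  len=1.1874
  (v6,v10,v11) [+-+] → (0.751913, 2.30332, 0.1999)–(0, 2.61475, 0.1999)  len=0.8139
  (v7,v12,v8) [++-] → (0.194879, 1.81097, 0.1999)–(1.3376, 1.3376, 0.1999)  len=1.2369
  (v8,v12,v13) [-+-] → (0.194879, 1.81097, 0.1999)–(0, 1.8917, 0.1999)  len=0.2109
  (v10,v15,v11) [--+] → (-1.097, 2.16035, 0.1999)–(0, 2.61475, 0.1999)  len=1.1874
  (v11,v15,v16) [+-+] → (-1.097, 2.16035, 0.1999)–(-1.84891, 1.84891, 0.1999)  len=0.8139
  (v12,v17,v13) [++-] → (-1.14272, 1.41833, 0.1999)–(0, 1.8917, 0.1999)  len=1.2369
  (v13,v17,v18) [-+-] → (-1.14272, 1.41833, 0.1999)–(-1.3376, 1.3376, 0.1999)  len=0.2109
  (v15,v20,v16) [--+] → (-2.30332, 0.751913, 0.1999)–(-1.84891, 1.84891, 0.1999)  len=1.1874
  (v16,v20,v21) [+-+] → (-2.30332, 0.751913, 0.1999)–(-2.61475, 0, 0.1999)  len=0.8139
  (v17,v22,v18) [++-] → (-1.81097, 0.194879, 0.1999)–(-1.3376, 1.3376, 0.1999)  len=1.2369
  (v18,v22,v23) [-+-] → (-1.81097, 0.194879, 0.1999)–(-1.8917, 0, 0.1999)  len=0.2109
  (v20,v25,v21) [--+] → (-2.16035, -1.097, 0.1999)–(-2.61475, 0, 0.1999)  len=1.1874
  (v21,v25,v26) [+-+] → (-2.16035, -1.097, 0.1999)–(-1.84891, -1.84891, 0.1999)  len=0.8139
  (v22,v27,v23) [++-] → (-1.41833, -1.14272, 0.1999)–(-1.8917, 0, 0.1999)  len=1.2369
  (v23,v27,v28) [-+-] → (-1.41833, -1.14272, 0.1999)–(-1.3376, -1.3376, 0.1999)  len=0.2109
  (v25,v30,v26) [--+] → (-0.751913, -2.30332, 0.1999)–(-1.84891, -1.84891, 0.1999)  len=1.1874
  (v26,v30,v31) [+-+] → (-0.751913, -2.30332, 0.1999)–(0, -2.61475, 0.1999)  len=0.8139
  (v27,v32,v28) [++-] → (-0.194879, -1.81097, 0.1999)–(-1.3376, -1.3376, 0.1999)  len=1.2369
  (v28,v32,v33) [-+-] → (-0.194879, -1.81097, 0.1999)–(0, -1.8917, 0.1999)  len=0.2109
  (v30,v35,v31) [--+] → (1.097, -2.16035, 0.1999)–(0, -2.61475, 0.1999)  len=1.1874
  (v31,v35,v36) [+-+] → (1.097, -2.16035, 0.1999)–(1.84891, -1.84891, 0.1999)  len=0.8139
  (v32,v37,v33) [++-] → (1.14272, -1.41833, 0.1999)–(0, -1.8917, 0.1999)  len=1.2369
  (v33,v37,v38) [-+-] → (1.14272, -1.41833, 0.1999)–(1.3376, -1.3376, 0.1999)  len=0.2109
  (v35,v0,v36) [--+] → (2.30332, -0.751913, 0.1999)–(1.84891, -1.84891, 0.1999)  len=1.1874
  (v36,v0,v1) [+-+] → (2.30332, -0.751913, 0.1999)–(2.61475, 0, 0.1999)  len=0.8139
  (v37,v2,v38) [++-] → (1.81097, -0.194879, 0.1999)–(1.3376, -1.3376, 0.1999)  len=1.2369
  (v38,v2,v3) [-+-] → (1.81097, -0.194879, 0.1999)–(1.8917, 0, 0.1999)  len=0.2109

Chained into 2 loop(s):
  loop 1: 16 segments, perimeter = 16.0100
  loop 2: 16 segments, perimeter = 11.5826
Total perimeter = 27.593

loops=2 perimeter=27.593
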